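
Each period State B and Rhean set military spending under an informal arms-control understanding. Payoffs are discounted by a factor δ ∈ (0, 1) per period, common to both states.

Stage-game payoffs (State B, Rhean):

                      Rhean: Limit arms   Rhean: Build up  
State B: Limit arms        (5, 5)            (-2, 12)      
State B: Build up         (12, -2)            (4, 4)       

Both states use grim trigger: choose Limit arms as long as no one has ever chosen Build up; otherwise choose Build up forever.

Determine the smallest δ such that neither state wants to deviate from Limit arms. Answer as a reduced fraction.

Cooperation forever yields 5 each period: 5/(1−δ).
Deviating yields 12 once, then 4 forever: 12 + 4δ/(1−δ).
No profitable deviation requires 5/(1−δ) ≥ 12 + 4δ/(1−δ).
Multiplying by (1−δ): 5 ≥ 12(1−δ) + 4δ = 12 − 8δ.
So 8δ ≥ 7, i.e. δ ≥ 7/8.

7/8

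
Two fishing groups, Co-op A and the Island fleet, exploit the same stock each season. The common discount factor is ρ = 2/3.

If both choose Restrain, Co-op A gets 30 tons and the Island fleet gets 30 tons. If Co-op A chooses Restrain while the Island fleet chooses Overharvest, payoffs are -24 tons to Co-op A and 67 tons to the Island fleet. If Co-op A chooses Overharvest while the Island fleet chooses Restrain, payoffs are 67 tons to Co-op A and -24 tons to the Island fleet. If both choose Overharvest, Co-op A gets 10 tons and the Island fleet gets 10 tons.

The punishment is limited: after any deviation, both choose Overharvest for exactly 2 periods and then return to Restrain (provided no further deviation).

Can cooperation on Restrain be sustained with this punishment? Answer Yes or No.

No

IC: ρ+…+ρ^2 ≥ (67−30)/(30−10) = 37/20.
At ρ = 2/3: partial sum = 1.1111 < 1.8500. Cooperation not sustainable.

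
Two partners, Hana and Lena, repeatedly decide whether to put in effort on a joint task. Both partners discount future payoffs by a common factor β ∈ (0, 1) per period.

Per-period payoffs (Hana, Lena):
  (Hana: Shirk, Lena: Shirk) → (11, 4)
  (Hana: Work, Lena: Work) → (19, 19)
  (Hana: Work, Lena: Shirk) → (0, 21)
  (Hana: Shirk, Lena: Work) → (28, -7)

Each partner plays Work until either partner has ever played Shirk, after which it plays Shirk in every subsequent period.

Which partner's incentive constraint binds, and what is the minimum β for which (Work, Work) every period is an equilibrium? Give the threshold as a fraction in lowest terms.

Hana: cooperation gives 19 each period; deviation gives 28 once then 11 forever.
  19/(1−β) ≥ 28 + 11β/(1−β) ⇒ β ≥ 9/17.
Lena: cooperation gives 19 each period; deviation gives 21 once then 4 forever.
  β ≥ 2/17.
Both must hold, so the binding constraint is Hana's: β ≥ 9/17.

Hana; β ≥ 9/17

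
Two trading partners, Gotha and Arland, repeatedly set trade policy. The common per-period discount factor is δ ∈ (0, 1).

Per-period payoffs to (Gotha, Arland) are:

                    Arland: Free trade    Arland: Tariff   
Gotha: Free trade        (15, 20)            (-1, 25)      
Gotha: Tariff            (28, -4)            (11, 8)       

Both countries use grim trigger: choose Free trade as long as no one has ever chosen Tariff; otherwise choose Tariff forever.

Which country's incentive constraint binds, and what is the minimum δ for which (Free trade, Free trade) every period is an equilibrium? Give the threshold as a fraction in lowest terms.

Gotha; δ ≥ 13/17

Gotha: cooperation gives 15 each period; deviation gives 28 once then 11 forever.
  15/(1−δ) ≥ 28 + 11δ/(1−δ) ⇒ δ ≥ 13/17.
Arland: cooperation gives 20 each period; deviation gives 25 once then 8 forever.
  δ ≥ 5/17.
Both must hold, so the binding constraint is Gotha's: δ ≥ 13/17.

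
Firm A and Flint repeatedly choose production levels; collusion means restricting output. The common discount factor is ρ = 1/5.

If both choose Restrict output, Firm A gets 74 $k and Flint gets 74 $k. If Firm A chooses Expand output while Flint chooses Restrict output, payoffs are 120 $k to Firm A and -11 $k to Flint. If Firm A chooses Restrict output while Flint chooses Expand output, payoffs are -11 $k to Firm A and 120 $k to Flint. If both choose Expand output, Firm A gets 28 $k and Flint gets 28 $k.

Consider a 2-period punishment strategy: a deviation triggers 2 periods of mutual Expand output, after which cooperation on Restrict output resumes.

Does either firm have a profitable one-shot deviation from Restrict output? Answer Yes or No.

Yes

Comparing payoff streams over the 3 periods until play realigns: cooperate → 74(1+ρ+…+ρ^2); deviate → 120 + 28(ρ+…+ρ^2).
Cooperation is sustained iff (74−28)(ρ+…+ρ^2) ≥ 120−74.
ρ+…+ρ^2 = 1/5·(1−(1/5)^2)/(1−1/5) = 0.2400, and (120−74)/(74−28) = 1.0000.
0.2400 < 1.0000, so cooperation is not sustainable.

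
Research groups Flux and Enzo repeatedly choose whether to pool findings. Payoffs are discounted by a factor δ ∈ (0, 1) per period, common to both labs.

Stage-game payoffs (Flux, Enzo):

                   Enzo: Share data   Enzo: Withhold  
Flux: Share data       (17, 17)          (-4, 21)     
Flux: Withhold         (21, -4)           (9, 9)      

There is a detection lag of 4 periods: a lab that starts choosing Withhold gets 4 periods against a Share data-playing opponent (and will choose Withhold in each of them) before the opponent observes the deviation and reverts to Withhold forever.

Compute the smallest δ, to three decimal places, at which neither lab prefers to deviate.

A deviator earns 21 for 4 periods, then 9 forever; cooperating earns 17 forever. Multiplying the IC by (1−δ):
17 ≥ 21(1−δ^4) + 9δ^4, so 12·δ^4 ≥ 4 and δ^4 ≥ 1/3.
δ ≥ (1/3)^(1/4) ≈ 0.760.

0.760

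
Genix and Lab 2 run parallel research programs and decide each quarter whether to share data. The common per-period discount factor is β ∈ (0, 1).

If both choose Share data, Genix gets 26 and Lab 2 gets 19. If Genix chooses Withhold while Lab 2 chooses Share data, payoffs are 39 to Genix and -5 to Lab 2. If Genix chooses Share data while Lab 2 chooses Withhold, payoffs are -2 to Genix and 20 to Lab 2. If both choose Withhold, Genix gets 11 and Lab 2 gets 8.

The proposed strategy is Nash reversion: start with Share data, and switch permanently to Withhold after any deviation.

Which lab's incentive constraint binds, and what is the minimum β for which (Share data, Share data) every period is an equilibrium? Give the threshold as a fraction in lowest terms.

Genix; β ≥ 13/28

Genix's threshold: (39−26)/(39−11) = 13/28.
Lab 2's threshold: (20−19)/(20−8) = 1/12.
13/28 > 1/12, so Genix binds and β* = 13/28.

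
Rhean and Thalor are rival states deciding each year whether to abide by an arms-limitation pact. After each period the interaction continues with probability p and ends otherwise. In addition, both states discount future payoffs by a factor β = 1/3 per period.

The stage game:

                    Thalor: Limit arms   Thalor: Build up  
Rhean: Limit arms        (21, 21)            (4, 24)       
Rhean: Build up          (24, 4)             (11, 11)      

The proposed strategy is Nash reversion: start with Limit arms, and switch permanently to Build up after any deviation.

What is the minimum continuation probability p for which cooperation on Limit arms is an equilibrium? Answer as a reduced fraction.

Expected continuation weight on next period's payoff is β·p = 1/3·p, which plays the role of the discount factor.
Cooperation requires 1/3·p ≥ (24−21)/(24−11) = 3/13, hence p ≥ 9/13.

9/13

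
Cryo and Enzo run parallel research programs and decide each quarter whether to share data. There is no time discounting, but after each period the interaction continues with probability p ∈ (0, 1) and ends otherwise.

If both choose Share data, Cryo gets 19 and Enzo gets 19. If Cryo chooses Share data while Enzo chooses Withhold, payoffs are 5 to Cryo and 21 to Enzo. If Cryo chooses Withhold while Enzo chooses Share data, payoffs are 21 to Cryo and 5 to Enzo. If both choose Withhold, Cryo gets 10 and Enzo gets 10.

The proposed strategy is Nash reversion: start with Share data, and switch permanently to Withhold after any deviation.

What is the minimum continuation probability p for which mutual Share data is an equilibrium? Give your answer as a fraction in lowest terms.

With no time discounting, the continuation probability p plays the role of the discount factor.
Grim-trigger IC: 19/(1−p) ≥ 21 + 10p/(1−p) ⇒ p ≥ (21−19)/(21−10) = 2/11.

2/11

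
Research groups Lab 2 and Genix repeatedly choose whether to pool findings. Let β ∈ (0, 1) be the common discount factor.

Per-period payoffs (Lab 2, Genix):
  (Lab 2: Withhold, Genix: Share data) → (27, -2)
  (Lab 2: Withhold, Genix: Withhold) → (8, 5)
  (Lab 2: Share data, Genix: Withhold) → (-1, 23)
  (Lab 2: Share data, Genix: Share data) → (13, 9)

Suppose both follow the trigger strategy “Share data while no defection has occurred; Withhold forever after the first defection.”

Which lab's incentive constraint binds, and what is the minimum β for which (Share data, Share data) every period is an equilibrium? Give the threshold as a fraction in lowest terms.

Genix; β ≥ 7/9

Lab 2's threshold: (27−13)/(27−8) = 14/19.
Genix's threshold: (23−9)/(23−5) = 7/9.
14/19 < 7/9, so Genix binds and β* = 7/9.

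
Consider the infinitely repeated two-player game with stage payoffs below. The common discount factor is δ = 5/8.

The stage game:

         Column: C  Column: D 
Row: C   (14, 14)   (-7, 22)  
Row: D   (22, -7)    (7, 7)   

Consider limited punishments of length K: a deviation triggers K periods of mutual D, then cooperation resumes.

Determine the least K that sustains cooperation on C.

3

Need Σ_{k=1}^{K} δ^k ≥ (22−14)/(14−7) = 1.1429 at δ = 5/8.
At K = 2 the sum is 1.0156 < 1.1429; at K = 3 it is 1.2598 ≥ 1.1429.
So the minimum punishment length is K = 3.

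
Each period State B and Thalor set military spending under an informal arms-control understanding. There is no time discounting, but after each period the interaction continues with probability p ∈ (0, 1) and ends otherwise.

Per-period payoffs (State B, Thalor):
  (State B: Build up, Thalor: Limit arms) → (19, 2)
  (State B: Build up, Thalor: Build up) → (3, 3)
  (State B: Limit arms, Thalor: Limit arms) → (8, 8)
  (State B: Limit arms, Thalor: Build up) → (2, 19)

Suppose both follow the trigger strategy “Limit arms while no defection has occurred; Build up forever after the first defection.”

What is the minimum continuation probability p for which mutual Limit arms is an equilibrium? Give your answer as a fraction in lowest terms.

Expected cooperation value is 8 + p·8 + p²·8 + … = 8/(1−p); deviation gives 19 + p·3/(1−p).
8 ≥ 19(1−p) + 3p ⇒ 16p ≥ 11 ⇒ p ≥ 11/16.

11/16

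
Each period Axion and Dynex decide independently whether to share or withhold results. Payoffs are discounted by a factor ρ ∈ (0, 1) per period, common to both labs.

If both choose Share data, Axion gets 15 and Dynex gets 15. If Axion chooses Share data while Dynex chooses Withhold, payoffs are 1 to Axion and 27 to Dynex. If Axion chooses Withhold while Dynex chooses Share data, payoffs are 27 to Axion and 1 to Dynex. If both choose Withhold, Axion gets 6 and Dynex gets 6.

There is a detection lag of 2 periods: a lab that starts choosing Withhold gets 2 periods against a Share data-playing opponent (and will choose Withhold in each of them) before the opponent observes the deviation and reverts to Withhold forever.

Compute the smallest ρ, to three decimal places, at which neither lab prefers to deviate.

0.756

A deviator earns 27 for 2 periods, then 6 forever; cooperating earns 15 forever. Multiplying the IC by (1−ρ):
15 ≥ 27(1−ρ^2) + 6ρ^2, so 21·ρ^2 ≥ 12 and ρ^2 ≥ 4/7.
ρ ≥ (4/7)^(1/2) ≈ 0.756.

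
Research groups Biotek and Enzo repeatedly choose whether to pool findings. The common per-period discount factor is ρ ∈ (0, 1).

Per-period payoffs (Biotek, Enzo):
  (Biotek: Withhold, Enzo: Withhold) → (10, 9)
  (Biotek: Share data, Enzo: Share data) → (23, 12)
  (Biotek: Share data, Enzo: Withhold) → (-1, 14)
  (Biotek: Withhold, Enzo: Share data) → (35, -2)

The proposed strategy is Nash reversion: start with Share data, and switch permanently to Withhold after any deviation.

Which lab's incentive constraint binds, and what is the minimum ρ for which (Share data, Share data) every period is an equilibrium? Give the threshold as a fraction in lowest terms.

Biotek; ρ ≥ 12/25

Biotek's threshold: (35−23)/(35−10) = 12/25.
Enzo's threshold: (14−12)/(14−9) = 2/5.
12/25 > 2/5, so Biotek binds and ρ* = 12/25.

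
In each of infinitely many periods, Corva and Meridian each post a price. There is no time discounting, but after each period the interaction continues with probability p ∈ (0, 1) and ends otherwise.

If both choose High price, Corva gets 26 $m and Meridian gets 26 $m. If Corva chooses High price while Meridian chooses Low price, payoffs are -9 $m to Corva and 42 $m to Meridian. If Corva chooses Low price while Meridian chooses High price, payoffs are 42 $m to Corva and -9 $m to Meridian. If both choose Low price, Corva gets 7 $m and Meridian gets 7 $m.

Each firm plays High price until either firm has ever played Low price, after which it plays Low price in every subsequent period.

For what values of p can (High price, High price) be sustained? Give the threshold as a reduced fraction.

16/35

With no time discounting, the continuation probability p plays the role of the discount factor.
Grim-trigger IC: 26/(1−p) ≥ 42 + 7p/(1−p) ⇒ p ≥ (42−26)/(42−7) = 16/35.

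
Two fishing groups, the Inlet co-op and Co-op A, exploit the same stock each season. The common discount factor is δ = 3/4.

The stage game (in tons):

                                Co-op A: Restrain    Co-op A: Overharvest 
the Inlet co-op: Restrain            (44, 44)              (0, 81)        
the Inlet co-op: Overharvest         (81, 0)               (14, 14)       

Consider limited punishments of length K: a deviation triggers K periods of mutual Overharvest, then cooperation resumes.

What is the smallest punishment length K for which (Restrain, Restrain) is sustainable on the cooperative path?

2

No profitable deviation requires (44−14)(δ+…+δ^K) ≥ 81−44, i.e. δ+…+δ^K ≥ 37/30 ≈ 1.2333.
With δ = 3/4, the partial sums are K=1: 0.7500, K=2: 1.3125.
K = 2 is the first length at which the sum reaches 1.2333.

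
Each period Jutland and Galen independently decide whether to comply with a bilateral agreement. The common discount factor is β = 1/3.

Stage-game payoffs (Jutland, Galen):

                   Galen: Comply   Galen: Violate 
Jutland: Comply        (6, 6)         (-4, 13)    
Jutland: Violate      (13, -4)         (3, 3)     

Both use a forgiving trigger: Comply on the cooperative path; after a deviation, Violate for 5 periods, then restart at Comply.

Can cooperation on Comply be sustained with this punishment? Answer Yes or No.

Comparing payoff streams over the 6 periods until play realigns: cooperate → 6(1+β+…+β^5); deviate → 13 + 3(β+…+β^5).
Cooperation is sustained iff (6−3)(β+…+β^5) ≥ 13−6.
β+…+β^5 = 1/3·(1−(1/3)^5)/(1−1/3) = 0.4979, and (13−6)/(6−3) = 2.3333.
0.4979 < 2.3333, so cooperation is not sustainable.

No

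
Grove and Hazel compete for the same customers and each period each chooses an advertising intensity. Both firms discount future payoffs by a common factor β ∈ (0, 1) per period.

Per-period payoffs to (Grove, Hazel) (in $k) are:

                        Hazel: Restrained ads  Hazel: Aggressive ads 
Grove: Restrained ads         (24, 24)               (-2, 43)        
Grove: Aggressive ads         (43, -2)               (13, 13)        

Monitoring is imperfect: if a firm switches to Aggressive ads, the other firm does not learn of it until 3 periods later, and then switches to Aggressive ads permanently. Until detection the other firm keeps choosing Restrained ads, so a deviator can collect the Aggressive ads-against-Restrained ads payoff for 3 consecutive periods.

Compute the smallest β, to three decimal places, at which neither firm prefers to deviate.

A deviator earns 43 for 3 periods, then 13 forever; cooperating earns 24 forever. Multiplying the IC by (1−β):
24 ≥ 43(1−β^3) + 13β^3, so 30·β^3 ≥ 19 and β^3 ≥ 19/30.
β ≥ (19/30)^(1/3) ≈ 0.859.

0.859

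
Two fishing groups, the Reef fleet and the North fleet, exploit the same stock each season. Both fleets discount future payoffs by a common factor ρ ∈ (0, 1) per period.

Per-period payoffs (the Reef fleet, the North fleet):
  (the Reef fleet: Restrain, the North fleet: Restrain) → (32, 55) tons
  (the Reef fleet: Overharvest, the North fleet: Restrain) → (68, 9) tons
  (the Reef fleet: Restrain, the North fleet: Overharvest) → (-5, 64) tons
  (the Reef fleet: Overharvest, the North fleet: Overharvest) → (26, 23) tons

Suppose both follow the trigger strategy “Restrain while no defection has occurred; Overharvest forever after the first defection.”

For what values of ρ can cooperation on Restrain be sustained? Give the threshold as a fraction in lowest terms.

6/7

the Reef fleet: cooperation gives 32 each period; deviation gives 68 once then 26 forever.
  32/(1−ρ) ≥ 68 + 26ρ/(1−ρ) ⇒ ρ ≥ 36/42 = 6/7.
the North fleet: cooperation gives 55 each period; deviation gives 64 once then 23 forever.
  ρ ≥ 9/41.
Both must hold, so the binding constraint is the Reef fleet's: ρ ≥ 6/7.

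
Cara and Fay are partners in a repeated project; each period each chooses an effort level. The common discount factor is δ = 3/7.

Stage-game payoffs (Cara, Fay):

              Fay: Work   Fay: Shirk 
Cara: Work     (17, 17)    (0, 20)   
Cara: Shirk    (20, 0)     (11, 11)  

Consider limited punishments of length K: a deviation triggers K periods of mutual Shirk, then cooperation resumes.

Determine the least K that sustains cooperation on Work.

2

IC: δ(1−δ^K)/(1−δ) ≥ (20−17)/(17−11) = 1/2.
With δ = 3/7: need 1 − δ^K ≥ 1/2·(1−3/7)/(3/7), i.e. δ^K ≤ 0.3333.
Since (3/7)^1 = 0.4286 and (3/7)^2 = 0.1837, the smallest such K is 2.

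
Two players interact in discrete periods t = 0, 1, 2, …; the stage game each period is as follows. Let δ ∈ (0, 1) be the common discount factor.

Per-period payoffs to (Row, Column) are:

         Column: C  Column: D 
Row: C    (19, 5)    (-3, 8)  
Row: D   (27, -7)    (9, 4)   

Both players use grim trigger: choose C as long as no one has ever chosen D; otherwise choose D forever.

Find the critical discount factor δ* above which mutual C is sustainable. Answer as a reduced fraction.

3/4

Row's threshold: (27−19)/(27−9) = 4/9.
Column's threshold: (8−5)/(8−4) = 3/4.
4/9 < 3/4, so Column binds and δ* = 3/4.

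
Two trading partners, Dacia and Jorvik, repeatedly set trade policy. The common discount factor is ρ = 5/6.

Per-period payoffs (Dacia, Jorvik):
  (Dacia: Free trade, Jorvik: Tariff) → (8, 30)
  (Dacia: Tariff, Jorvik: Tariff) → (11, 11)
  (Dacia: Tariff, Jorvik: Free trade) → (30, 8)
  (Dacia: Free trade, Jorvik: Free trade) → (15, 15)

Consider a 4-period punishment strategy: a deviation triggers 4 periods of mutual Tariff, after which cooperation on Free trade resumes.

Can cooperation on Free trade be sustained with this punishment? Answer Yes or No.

A one-shot deviation gives 30 now, then 11 for 4 periods, then back to 15.
Gain from deviating: (30−15) today; loss: (15−11) in each of the next 4 periods.
No-deviation condition: (15−11)(ρ+…+ρ^4) ≥ 30−15, i.e. ρ+…+ρ^4 ≥ 15/4.
At ρ = 5/6: ρ+…+ρ^4 = 2.5887 < 3.7500.
So cooperation is not sustainable.

No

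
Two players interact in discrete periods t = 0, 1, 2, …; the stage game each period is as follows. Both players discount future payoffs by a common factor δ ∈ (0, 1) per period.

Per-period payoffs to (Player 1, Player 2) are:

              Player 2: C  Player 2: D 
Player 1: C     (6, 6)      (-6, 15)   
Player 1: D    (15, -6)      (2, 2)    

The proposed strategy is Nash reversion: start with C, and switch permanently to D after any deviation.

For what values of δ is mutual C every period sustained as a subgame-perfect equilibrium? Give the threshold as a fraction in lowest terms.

Cooperation forever yields 6 each period: 6/(1−δ).
Deviating yields 15 once, then 2 forever: 15 + 2δ/(1−δ).
No profitable deviation requires 6/(1−δ) ≥ 15 + 2δ/(1−δ).
Multiplying by (1−δ): 6 ≥ 15(1−δ) + 2δ = 15 − 13δ.
So 13δ ≥ 9, i.e. δ ≥ 9/13.

9/13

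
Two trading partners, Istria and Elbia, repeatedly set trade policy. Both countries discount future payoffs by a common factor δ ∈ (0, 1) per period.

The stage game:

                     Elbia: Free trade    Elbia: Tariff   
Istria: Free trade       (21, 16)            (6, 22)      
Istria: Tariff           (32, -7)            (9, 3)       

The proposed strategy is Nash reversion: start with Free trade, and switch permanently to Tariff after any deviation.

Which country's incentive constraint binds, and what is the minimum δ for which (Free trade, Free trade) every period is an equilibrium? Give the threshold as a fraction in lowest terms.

Istria: cooperation gives 21 each period; deviation gives 32 once then 9 forever.
  21/(1−δ) ≥ 32 + 9δ/(1−δ) ⇒ δ ≥ 11/23.
Elbia: cooperation gives 16 each period; deviation gives 22 once then 3 forever.
  δ ≥ 6/19.
Both must hold, so the binding constraint is Istria's: δ ≥ 11/23.

Istria; δ ≥ 11/23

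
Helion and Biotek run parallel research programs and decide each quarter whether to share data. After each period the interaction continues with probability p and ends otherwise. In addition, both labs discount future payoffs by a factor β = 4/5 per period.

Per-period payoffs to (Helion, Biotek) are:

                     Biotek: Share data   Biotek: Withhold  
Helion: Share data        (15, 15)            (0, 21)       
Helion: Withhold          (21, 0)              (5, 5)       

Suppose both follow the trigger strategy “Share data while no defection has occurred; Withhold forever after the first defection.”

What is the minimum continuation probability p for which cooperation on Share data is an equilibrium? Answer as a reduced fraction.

With continuation probability p and discount β, the effective per-period discount factor is βp.
Grim-trigger IC: βp ≥ (21−15)/(21−5) = 3/8.
So p ≥ (3/8)/(4/5) = 15/32.

15/32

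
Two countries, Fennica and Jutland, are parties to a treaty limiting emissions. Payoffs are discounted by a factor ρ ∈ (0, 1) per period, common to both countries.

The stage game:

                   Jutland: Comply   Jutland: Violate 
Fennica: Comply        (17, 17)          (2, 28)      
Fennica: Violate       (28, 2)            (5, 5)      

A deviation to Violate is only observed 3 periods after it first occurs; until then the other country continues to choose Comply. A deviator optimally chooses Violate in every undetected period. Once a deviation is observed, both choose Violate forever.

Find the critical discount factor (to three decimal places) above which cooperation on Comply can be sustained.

A deviator earns 28 for 3 periods, then 5 forever; cooperating earns 17 forever. Multiplying the IC by (1−ρ):
17 ≥ 28(1−ρ^3) + 5ρ^3, so 23·ρ^3 ≥ 11 and ρ^3 ≥ 11/23.
ρ ≥ (11/23)^(1/3) ≈ 0.782.

0.782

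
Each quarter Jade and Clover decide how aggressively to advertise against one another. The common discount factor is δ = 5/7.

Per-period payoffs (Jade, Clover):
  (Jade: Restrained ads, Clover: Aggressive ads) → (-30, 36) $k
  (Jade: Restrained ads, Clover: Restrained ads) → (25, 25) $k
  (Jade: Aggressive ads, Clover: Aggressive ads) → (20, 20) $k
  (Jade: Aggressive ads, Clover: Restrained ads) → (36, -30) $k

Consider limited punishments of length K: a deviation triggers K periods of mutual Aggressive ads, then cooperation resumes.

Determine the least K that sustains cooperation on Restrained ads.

IC: δ(1−δ^K)/(1−δ) ≥ (36−25)/(25−20) = 11/5.
With δ = 5/7: need 1 − δ^K ≥ 11/5·(1−5/7)/(5/7), i.e. δ^K ≤ 0.1200.
Since (5/7)^6 = 0.1328 and (5/7)^7 = 0.0949, the smallest such K is 7.

7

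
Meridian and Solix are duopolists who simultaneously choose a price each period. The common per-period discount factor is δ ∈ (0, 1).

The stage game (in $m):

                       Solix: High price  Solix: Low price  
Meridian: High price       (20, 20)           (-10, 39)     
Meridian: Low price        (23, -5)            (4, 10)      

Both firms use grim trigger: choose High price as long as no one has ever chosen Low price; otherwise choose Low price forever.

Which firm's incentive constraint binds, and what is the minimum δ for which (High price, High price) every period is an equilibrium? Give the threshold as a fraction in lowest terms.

For Meridian: deviation gain 23−20 = 3, per-period punishment loss 20−4 = 16. IC gives δ ≥ 3/19.
For Solix: gain 19, loss 10 per period, so δ ≥ 19/29.
The tighter constraint is Solix's, so cooperation needs δ ≥ 19/29.

Solix; δ ≥ 19/29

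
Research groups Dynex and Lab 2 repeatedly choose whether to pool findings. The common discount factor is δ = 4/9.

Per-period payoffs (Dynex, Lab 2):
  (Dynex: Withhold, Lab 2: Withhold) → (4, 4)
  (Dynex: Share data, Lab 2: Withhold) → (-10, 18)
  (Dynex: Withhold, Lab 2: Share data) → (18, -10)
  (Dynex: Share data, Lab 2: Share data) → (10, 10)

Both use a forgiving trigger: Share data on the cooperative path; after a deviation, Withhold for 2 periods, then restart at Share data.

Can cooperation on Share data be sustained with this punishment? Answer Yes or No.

No

IC: δ+…+δ^2 ≥ (18−10)/(10−4) = 4/3.
At δ = 4/9: partial sum = 0.6420 < 1.3333. Cooperation not sustainable.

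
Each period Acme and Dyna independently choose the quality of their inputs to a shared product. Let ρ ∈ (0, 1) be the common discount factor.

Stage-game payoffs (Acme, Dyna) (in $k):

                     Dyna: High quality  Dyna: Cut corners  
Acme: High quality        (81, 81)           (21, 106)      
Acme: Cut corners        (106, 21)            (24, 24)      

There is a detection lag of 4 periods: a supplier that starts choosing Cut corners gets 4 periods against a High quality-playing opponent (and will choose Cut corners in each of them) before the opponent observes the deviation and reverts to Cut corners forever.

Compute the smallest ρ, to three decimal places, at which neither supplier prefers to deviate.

Deviating for the 4 undetected periods gains 106−81 = 25 per period over cooperation, then loses 81−24 = 57 per period forever once punishment starts.
Gain: 25(1 + ρ + … + ρ^3); loss: 57·ρ^4/(1−ρ).
No profitable deviation ⇔ 25(1−ρ^4) ≤ 57·ρ^4, i.e. ρ^4 ≥ 25/(25+57) = 25/82.
Hence ρ ≥ (25/82)^(1/4) ≈ 0.743.

0.743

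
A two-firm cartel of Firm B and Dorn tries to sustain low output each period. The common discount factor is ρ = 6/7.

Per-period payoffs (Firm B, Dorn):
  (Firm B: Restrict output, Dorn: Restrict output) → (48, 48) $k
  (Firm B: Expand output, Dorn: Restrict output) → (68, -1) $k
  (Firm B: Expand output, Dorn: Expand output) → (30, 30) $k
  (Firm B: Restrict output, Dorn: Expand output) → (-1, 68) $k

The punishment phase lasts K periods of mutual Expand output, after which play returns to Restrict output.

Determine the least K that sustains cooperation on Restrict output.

IC: ρ(1−ρ^K)/(1−ρ) ≥ (68−48)/(48−30) = 10/9.
With ρ = 6/7: need 1 − ρ^K ≥ 10/9·(1−6/7)/(6/7), i.e. ρ^K ≤ 0.8148.
Since (6/7)^1 = 0.8571 and (6/7)^2 = 0.7347, the smallest such K is 2.

2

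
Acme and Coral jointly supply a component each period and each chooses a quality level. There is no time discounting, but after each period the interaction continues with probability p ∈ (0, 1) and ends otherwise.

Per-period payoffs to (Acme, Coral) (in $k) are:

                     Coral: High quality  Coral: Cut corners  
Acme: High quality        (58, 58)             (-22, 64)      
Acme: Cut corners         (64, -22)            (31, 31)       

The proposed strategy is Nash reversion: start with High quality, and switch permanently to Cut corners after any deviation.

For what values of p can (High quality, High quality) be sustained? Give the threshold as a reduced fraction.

Expected cooperation value is 58 + p·58 + p²·58 + … = 58/(1−p); deviation gives 64 + p·31/(1−p).
58 ≥ 64(1−p) + 31p ⇒ 33p ≥ 6 ⇒ p ≥ 6/33 = 2/11.

2/11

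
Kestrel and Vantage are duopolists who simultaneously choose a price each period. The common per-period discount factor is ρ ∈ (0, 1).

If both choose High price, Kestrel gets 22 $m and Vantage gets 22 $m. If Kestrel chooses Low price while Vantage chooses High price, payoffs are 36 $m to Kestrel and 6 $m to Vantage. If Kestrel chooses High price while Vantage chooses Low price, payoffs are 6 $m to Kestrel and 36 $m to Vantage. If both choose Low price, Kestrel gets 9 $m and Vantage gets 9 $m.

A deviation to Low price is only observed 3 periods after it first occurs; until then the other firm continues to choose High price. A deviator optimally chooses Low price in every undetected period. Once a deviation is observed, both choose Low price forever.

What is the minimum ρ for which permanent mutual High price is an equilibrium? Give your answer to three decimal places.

0.803

A deviator earns 36 for 3 periods, then 9 forever; cooperating earns 22 forever. Multiplying the IC by (1−ρ):
22 ≥ 36(1−ρ^3) + 9ρ^3, so 27·ρ^3 ≥ 14 and ρ^3 ≥ 14/27.
ρ ≥ (14/27)^(1/3) ≈ 0.803.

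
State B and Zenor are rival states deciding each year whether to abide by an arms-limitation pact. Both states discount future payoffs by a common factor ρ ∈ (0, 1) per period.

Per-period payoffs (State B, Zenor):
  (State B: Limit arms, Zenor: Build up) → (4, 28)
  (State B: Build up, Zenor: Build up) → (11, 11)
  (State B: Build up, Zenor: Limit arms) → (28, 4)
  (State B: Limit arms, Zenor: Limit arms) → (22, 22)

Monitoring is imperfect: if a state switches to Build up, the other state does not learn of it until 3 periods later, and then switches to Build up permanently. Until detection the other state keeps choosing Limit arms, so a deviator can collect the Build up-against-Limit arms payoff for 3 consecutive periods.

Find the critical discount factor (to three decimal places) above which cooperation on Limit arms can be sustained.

The best deviation is to choose Build up for all 3 undetected periods, earning 28 each, then 11 forever once detected.
Deviation value: 28(1−ρ^3)/(1−ρ) + 11ρ^3/(1−ρ); cooperation value: 22/(1−ρ).
IC: 22 ≥ 28(1−ρ^3) + 11ρ^3 = 28 − 17ρ^3.
So ρ^3 ≥ 6/17, giving ρ ≥ (6/17)^(1/3) ≈ 0.707.

0.707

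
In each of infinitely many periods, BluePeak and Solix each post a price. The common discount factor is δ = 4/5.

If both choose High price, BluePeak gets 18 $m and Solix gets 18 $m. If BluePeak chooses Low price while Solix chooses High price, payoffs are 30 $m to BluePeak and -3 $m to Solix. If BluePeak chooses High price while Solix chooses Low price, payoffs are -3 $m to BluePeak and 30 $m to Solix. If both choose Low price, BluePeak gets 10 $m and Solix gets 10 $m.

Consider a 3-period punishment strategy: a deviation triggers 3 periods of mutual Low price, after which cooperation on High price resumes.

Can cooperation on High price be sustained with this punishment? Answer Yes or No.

Yes

Comparing payoff streams over the 4 periods until play realigns: cooperate → 18(1+δ+…+δ^3); deviate → 30 + 10(δ+…+δ^3).
Cooperation is sustained iff (18−10)(δ+…+δ^3) ≥ 30−18.
δ+…+δ^3 = 4/5·(1−(4/5)^3)/(1−4/5) = 1.9520, and (30−18)/(18−10) = 1.5000.
1.9520 ≥ 1.5000, so cooperation is sustainable.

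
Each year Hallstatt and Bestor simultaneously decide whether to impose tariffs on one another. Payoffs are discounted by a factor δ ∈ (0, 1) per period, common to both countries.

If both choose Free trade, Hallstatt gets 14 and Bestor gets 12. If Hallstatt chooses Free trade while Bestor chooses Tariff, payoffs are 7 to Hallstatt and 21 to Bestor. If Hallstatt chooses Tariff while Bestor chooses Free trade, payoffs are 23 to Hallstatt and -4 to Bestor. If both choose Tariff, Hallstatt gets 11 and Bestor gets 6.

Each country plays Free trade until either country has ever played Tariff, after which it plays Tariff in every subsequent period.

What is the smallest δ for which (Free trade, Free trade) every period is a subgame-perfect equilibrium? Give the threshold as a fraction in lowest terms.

Hallstatt: cooperation gives 14 each period; deviation gives 23 once then 11 forever.
  14/(1−δ) ≥ 23 + 11δ/(1−δ) ⇒ δ ≥ 9/12 = 3/4.
Bestor: cooperation gives 12 each period; deviation gives 21 once then 6 forever.
  δ ≥ 9/15 = 3/5.
Both must hold, so the binding constraint is Hallstatt's: δ ≥ 3/4.

3/4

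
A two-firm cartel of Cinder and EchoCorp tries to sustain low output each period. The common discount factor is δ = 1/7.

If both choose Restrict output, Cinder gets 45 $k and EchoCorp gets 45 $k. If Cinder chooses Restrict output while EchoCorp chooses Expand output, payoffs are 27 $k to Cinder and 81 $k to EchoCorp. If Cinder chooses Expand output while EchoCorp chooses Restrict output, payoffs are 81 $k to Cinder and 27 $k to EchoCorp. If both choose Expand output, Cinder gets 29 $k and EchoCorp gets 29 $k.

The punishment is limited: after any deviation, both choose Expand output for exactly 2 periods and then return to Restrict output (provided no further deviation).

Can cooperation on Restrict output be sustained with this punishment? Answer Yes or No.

Comparing payoff streams over the 3 periods until play realigns: cooperate → 45(1+δ+…+δ^2); deviate → 81 + 29(δ+…+δ^2).
Cooperation is sustained iff (45−29)(δ+…+δ^2) ≥ 81−45.
δ+…+δ^2 = 1/7·(1−(1/7)^2)/(1−1/7) = 0.1633, and (81−45)/(45−29) = 2.2500.
0.1633 < 2.2500, so cooperation is not sustainable.

No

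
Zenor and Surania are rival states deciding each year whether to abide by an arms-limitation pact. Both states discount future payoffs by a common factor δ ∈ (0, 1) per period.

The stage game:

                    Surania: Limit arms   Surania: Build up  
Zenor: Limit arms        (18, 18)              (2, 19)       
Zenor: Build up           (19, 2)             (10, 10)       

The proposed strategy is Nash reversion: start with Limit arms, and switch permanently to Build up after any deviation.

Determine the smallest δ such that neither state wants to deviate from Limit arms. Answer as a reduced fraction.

Cooperation forever yields 18 each period: 18/(1−δ).
Deviating yields 19 once, then 10 forever: 19 + 10δ/(1−δ).
No profitable deviation requires 18/(1−δ) ≥ 19 + 10δ/(1−δ).
Multiplying by (1−δ): 18 ≥ 19(1−δ) + 10δ = 19 − 9δ.
So 9δ ≥ 1, i.e. δ ≥ 1/9.

1/9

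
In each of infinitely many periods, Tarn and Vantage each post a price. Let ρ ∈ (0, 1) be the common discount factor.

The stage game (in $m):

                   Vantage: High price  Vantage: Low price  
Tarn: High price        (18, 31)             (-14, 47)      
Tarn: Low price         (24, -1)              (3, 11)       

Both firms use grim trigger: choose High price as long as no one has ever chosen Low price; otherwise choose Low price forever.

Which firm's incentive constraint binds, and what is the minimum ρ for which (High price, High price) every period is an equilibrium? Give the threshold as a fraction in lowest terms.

Vantage; ρ ≥ 4/9

Tarn: cooperation gives 18 each period; deviation gives 24 once then 3 forever.
  18/(1−ρ) ≥ 24 + 3ρ/(1−ρ) ⇒ ρ ≥ 6/21 = 2/7.
Vantage: cooperation gives 31 each period; deviation gives 47 once then 11 forever.
  ρ ≥ 16/36 = 4/9.
Both must hold, so the binding constraint is Vantage's: ρ ≥ 4/9.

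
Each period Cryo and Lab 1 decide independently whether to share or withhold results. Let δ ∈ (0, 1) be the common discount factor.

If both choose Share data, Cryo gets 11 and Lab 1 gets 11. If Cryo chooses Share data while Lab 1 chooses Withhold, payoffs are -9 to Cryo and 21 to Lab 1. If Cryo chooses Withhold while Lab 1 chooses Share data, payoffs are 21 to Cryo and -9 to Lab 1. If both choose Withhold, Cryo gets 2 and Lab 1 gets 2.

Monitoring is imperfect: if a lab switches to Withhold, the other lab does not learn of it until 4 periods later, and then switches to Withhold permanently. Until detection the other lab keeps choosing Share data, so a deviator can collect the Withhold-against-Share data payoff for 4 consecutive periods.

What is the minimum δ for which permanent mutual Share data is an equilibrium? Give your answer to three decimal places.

Deviating for the 4 undetected periods gains 21−11 = 10 per period over cooperation, then loses 11−2 = 9 per period forever once punishment starts.
Gain: 10(1 + δ + … + δ^3); loss: 9·δ^4/(1−δ).
No profitable deviation ⇔ 10(1−δ^4) ≤ 9·δ^4, i.e. δ^4 ≥ 10/(10+9) = 10/19.
Hence δ ≥ (10/19)^(1/4) ≈ 0.852.

0.852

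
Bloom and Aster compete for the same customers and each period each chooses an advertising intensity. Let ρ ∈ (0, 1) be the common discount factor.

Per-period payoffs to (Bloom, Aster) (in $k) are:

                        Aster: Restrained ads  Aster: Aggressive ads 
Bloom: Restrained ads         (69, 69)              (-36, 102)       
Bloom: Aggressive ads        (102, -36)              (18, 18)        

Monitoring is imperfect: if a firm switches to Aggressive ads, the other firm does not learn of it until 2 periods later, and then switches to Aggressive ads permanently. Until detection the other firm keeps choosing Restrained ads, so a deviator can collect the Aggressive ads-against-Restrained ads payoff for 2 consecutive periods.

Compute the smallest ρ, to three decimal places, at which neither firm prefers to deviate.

0.627

The best deviation is to choose Aggressive ads for all 2 undetected periods, earning 102 each, then 18 forever once detected.
Deviation value: 102(1−ρ^2)/(1−ρ) + 18ρ^2/(1−ρ); cooperation value: 69/(1−ρ).
IC: 69 ≥ 102(1−ρ^2) + 18ρ^2 = 102 − 84ρ^2.
So ρ^2 ≥ 33/84 = 11/28, giving ρ ≥ (11/28)^(1/2) ≈ 0.627.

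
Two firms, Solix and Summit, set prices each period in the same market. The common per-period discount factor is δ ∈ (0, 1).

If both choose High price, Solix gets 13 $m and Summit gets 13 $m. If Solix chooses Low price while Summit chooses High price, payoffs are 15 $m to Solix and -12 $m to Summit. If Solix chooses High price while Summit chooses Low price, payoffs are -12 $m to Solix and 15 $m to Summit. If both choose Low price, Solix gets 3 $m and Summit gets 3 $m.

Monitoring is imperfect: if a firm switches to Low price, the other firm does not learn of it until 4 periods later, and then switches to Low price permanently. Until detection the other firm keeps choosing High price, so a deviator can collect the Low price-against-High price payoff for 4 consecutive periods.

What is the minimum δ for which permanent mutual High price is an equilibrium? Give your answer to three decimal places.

0.639

The best deviation is to choose Low price for all 4 undetected periods, earning 15 each, then 3 forever once detected.
Deviation value: 15(1−δ^4)/(1−δ) + 3δ^4/(1−δ); cooperation value: 13/(1−δ).
IC: 13 ≥ 15(1−δ^4) + 3δ^4 = 15 − 12δ^4.
So δ^4 ≥ 2/12 = 1/6, giving δ ≥ (1/6)^(1/4) ≈ 0.639.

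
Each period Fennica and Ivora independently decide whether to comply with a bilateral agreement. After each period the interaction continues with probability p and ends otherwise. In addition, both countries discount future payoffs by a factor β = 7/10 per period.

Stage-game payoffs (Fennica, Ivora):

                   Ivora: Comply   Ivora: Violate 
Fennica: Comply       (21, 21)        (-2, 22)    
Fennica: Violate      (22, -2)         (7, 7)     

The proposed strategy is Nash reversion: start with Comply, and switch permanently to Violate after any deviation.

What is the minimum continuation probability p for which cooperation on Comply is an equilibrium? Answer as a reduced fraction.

2/21

Expected continuation weight on next period's payoff is β·p = 7/10·p, which plays the role of the discount factor.
Cooperation requires 7/10·p ≥ (22−21)/(22−7) = 1/15, hence p ≥ 2/21.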